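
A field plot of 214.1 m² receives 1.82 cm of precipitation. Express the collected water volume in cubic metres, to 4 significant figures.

Depth: 1.82 cm × 10 = 18.2 mm.
1 mm over 1 m² is 1 L, so volume = 18.2 × 214.1 = 3896.62 L = 3.897 m³.

3.897 cubic metres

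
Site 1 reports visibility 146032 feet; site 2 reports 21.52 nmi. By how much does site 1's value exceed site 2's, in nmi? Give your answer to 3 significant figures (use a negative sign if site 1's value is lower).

site 1: 146032 ft = 24.0338 nmi.
Difference: 24.0338 − 21.5200 = 2.51 nmi.

2.51 nmi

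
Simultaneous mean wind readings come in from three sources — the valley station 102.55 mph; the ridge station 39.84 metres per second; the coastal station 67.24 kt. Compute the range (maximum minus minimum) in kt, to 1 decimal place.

21.9 kt

the valley station: 102.55 mph = 89.114 kt.
the ridge station: 39.84 m/s = 77.443 kt.
Spread: 89.114 − 67.240 = 21.9 kt.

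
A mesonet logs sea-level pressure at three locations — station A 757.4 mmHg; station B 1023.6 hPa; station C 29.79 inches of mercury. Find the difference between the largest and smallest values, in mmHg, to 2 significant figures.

11 mmHg

station B: 1023.6 hPa = 767.76 mmHg.
station C: 29.79 inHg = 756.67 mmHg.
Spread: 767.76 − 756.67 = 11 mmHg.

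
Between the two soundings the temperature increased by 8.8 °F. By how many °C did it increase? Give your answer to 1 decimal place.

For a temperature change the 32° offset cancels: Δ°C = 8.8 × 0.5556 = 4.9 °C.

4.9 °C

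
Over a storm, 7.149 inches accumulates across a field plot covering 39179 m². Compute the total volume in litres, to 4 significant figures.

7114000 litres

Depth: 7.149 in × 25.4 = 181.5846 mm.
1 mm over 1 m² is 1 L, so volume = 181.5846 × 39179 = 7114303 L ≈ 7114000 L.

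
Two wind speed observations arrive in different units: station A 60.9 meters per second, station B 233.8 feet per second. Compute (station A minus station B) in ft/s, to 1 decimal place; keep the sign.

station A: 60.9 m/s = 199.803 ft/s.
Difference: 199.803 − 233.800 = -34.0 ft/s.

-34.0 ft/s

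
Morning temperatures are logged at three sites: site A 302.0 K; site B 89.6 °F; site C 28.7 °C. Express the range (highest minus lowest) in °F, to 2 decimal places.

site A: 302.0 K = 28.850 °C.
site B: 89.6 °F = 32.000 °C.
Spread: 32.000 − 28.700 = 3.300 °C = 5.94 °F.

5.94 °F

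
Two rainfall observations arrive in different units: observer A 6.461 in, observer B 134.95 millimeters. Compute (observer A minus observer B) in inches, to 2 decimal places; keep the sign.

1.15 in

observer B: 134.95 mm = 5.3130 in.
Difference: 6.4610 − 5.3130 = 1.15 in.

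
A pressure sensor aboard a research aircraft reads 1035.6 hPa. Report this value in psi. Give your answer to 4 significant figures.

1 hPa = 0.0145038 psi, so 1035.6 × 0.0145038 = 15.02 psi.

15.02 psi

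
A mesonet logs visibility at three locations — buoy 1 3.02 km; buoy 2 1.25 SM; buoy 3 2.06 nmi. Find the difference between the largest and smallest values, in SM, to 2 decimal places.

1.12 SM

buoy 1: 3.02 km = 1.8765 SM.
buoy 3: 2.06 nmi = 2.3706 SM.
Spread: 2.3706 − 1.2500 = 1.12 SM.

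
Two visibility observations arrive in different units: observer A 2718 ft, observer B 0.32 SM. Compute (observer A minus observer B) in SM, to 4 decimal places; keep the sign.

observer A: 2718 ft = 0.514773 SM.
Difference: 0.514773 − 0.320000 = 0.1948 SM.

0.1948 SM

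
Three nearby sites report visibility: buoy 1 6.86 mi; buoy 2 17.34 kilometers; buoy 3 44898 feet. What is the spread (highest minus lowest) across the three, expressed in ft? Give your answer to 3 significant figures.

buoy 1: 6.86 SM = 36220.80 ft.
buoy 2: 17.34 km = 56889.76 ft.
Spread: 56889.76 − 36220.80 = 20700 ft.

20700 ft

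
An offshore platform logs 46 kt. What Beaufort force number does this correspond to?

Beaufort force 9

46 kt lies in the Beaufort 9 band (strong gale, 41–47 kt).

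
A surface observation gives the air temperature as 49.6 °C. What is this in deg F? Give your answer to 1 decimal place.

°F = °C × 9/5 + 32 = 49.6 × 1.8 + 32 = 121.3 °F.

121.3 °F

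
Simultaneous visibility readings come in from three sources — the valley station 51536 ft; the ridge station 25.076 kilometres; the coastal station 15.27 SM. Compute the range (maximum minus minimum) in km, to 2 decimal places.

the valley station: 51536 ft = 15.7082 km.
the coastal station: 15.27 SM = 24.5747 km.
Spread: 25.0760 − 15.7082 = 9.37 km.

9.37 km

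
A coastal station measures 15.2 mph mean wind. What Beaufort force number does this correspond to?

Beaufort force 4

15.2 mph = 6.8 m/s, which is Beaufort 4 (moderate breeze, 5.5–7.9 m/s).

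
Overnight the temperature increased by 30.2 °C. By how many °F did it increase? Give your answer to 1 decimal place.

54.4 °F

For a temperature change the 32° offset cancels: Δ°F = 30.2 × 1.8 = 54.4 °F.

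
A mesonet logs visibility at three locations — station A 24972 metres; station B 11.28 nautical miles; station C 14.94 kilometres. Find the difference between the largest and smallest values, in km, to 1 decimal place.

station A: 24972 m = 24.972 km.
station B: 11.28 nmi = 20.891 km.
Spread: 24.972 − 14.940 = 10.0 km.

10.0 km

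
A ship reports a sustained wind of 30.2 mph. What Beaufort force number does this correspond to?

Beaufort force 6

30.2 mph = 13.5 m/s, which is Beaufort 6 (strong breeze, 10.8–13.8 m/s).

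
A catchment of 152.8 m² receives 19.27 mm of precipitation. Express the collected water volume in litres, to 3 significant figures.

1 mm over 1 m² is 1 L, so volume = 19.27 × 152.8 = 2944.456 L ≈ 2940 L.

2940 litres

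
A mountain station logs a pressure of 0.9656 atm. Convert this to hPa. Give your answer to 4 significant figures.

978.4 hPa

1 atm = 1013.25 hPa, so 0.9656 × 1013.25 = 978.4 hPa.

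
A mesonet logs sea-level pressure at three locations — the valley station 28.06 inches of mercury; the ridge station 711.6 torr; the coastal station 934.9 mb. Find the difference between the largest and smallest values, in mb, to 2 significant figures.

15 mb

the valley station: 28.06 inHg = 950.22 mb.
the ridge station: 711.6 mmHg = 948.72 mb.
Spread: 950.22 − 934.90 = 15 mb.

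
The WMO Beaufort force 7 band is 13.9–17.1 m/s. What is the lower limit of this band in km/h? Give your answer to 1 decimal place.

13.9–17.1 m/s × 3.6 = 50.0–61.6 km/h.

50.0 km/h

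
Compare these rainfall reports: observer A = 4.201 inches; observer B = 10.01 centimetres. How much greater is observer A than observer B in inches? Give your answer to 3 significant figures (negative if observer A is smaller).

observer B: 10.01 cm = 3.94094 in.
Difference: 4.20100 − 3.94094 = 0.260 in.

0.260 in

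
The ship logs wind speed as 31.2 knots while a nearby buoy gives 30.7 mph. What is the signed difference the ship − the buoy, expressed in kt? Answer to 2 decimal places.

the buoy: 30.7 mph = 26.6776 kt.
Difference: 31.2000 − 26.6776 = 4.52 kt.

4.52 kt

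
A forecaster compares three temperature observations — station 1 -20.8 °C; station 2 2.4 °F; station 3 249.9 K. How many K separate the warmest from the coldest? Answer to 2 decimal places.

6.81 K

station 2: 2.4 °F = -16.444 °C.
station 3: 249.9 K = -23.250 °C.
Spread: (-16.444) − (-23.250) = 6.806 °C.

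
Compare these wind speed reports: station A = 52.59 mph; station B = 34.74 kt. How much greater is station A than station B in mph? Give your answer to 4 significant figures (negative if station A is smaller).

12.61 mph

station B: 34.74 kt = 39.9781 mph.
Difference: 52.5900 − 39.9781 = 12.61 mph.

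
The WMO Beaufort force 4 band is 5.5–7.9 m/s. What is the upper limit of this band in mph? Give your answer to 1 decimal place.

5.5–7.9 m/s × 2.237 = 12.3–17.7 mph.

17.7 mph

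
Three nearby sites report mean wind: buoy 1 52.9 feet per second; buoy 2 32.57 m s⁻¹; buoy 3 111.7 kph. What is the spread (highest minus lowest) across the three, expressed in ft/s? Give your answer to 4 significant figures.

53.96 ft/s

buoy 2: 32.57 m/s = 106.8570 ft/s.
buoy 3: 111.7 km/h = 101.7972 ft/s.
Spread: 106.8570 − 52.9000 = 53.96 ft/s.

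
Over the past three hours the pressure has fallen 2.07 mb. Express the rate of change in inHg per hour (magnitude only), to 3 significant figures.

0.0204 inHg per hour

2.07 mb / 3 h × 0.02953 inHg/mb = 0.0204 inHg/h.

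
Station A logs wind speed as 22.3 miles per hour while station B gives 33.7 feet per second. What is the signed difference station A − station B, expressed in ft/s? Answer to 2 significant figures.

station A: 22.3 mph = 32.7067 ft/s.
Difference: 32.7067 − 33.7000 = -0.99 ft/s.

-0.99 ft/s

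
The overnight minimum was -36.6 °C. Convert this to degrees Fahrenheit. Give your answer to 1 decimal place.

-33.9 °F

°F = °C × 9/5 + 32 = -36.6 × 1.8 + 32 = -33.9 °F.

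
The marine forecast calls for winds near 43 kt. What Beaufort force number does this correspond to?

43 kt lies in the Beaufort 9 band (strong gale, 41–47 kt).

Beaufort force 9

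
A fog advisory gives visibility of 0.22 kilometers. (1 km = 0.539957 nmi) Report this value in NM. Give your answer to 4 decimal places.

1 km = 0.539957 nmi, so 0.22 × 0.539957 = 0.1188 nmi.

0.1188 nmi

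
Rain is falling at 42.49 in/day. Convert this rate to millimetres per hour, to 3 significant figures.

45.0 mm/hour

42.49 in/day × 25.4 mm/in × 0.0416667 day/hour = 45.0 mm/hour.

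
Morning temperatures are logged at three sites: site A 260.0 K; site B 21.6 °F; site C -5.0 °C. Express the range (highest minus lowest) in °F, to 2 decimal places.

14.67 °F

site A: 260.0 K = -13.150 °C.
site B: 21.6 °F = -5.778 °C.
Spread: (-5.000) − (-13.150) = 8.150 °C = 14.67 °F.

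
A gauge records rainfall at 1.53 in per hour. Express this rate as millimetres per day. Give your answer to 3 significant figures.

933 mm/day

1.53 in/hour × 25.4 mm/in × 24 hour/day = 933 mm/day.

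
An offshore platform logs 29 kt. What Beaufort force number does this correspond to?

Beaufort force 7

29 kt lies in the Beaufort 7 band (near gale, 28–33 kt).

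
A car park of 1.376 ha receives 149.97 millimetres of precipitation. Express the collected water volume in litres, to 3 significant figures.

Area: 1.376 ha = 13760 m².
1 mm over 1 m² is 1 L, so volume = 149.97 × 13760 = 2063587.2 L ≈ 2060000 L.

2060000 litres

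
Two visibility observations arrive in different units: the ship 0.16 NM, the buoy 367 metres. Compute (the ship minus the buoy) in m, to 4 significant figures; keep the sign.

-70.68 m

the ship: 0.16 nmi = 296.3200 m.
Difference: 296.3200 − 367.0000 = -70.68 m.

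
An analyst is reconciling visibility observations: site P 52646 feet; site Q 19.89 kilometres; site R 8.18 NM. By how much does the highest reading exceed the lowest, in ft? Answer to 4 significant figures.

15550 ft

site Q: 19.89 km = 65255.91 ft.
site R: 8.18 nmi = 49702.62 ft.
Spread: 65255.91 − 49702.62 = 15550 ft.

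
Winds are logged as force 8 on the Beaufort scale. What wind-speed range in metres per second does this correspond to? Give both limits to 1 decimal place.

Beaufort 8 (gale) spans 17.2–20.7 m/s.

17.2 to 20.7 m/s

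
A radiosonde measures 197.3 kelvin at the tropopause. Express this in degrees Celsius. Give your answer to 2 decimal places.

-75.85 °C

°C = 197.3 − 273.15 = -75.85 °C.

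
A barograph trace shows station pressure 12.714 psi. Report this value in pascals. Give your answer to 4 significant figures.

1 psi = 6894.76 Pa, so 12.714 × 6894.76 = 87660 Pa.

87660 Pa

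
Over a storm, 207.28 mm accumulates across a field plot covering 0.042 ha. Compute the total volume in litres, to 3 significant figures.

87100 litres

Area: 0.042 ha = 420 m².
1 mm over 1 m² is 1 L, so volume = 207.28 × 420 = 87057.6 L ≈ 87100 L.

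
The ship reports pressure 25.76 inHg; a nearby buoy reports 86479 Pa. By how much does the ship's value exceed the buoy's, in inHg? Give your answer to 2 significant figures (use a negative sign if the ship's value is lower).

the buoy: 86479 Pa = 25.5372 inHg.
Difference: 25.7600 − 25.5372 = 0.22 inHg.

0.22 inHg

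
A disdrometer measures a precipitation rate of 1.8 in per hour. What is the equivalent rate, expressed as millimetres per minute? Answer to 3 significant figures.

1.8 in/hour × 25.4 mm/in × 0.0166667 hour/minute = 0.762 mm/minute.

0.762 mm/minute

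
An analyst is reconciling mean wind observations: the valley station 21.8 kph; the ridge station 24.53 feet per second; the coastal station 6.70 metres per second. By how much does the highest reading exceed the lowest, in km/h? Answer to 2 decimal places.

5.12 km/h

the ridge station: 24.53 ft/s = 26.9163 km/h.
the coastal station: 6.70 m/s = 24.1200 km/h.
Spread: 26.9163 − 21.8000 = 5.12 km/h.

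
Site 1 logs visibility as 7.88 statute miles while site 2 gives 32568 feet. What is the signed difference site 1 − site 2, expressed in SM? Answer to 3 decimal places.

site 2: 32568 ft = 6.16818 SM.
Difference: 7.88000 − 6.16818 = 1.712 SM.

1.712 SM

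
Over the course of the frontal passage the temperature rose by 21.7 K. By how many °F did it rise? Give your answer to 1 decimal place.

A change of 1 °C equals a change of 1.8 °F: Δ°F = 21.7 × 1.8 = 39.1 °F.

39.1 °F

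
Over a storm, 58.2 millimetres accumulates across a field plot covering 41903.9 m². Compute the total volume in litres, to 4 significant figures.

2439000 litres

1 mm over 1 m² is 1 L, so volume = 58.2 × 41903.9 = 2438807 L ≈ 2439000 L.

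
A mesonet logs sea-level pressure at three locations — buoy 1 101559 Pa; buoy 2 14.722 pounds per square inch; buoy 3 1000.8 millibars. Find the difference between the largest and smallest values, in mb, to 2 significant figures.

15 mb

buoy 1: 101559 Pa = 1015.59 mb.
buoy 2: 14.722 psi = 1015.05 mb.
Spread: 1015.59 − 1000.80 = 15 mb.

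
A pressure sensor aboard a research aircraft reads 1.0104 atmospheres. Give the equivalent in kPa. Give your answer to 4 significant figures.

102.4 kPa

1 atm = 101.325 kPa, so 1.0104 × 101.325 = 102.4 kPa.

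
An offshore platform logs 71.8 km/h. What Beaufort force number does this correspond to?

Beaufort force 8

71.8 km/h = 19.9 m/s, which is Beaufort 8 (gale, 17.2–20.7 m/s).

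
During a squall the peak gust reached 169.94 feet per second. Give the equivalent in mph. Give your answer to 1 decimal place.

115.9 mph

1 ft/s = 0.681818 mph, so 169.94 × 0.681818 = 115.9 mph.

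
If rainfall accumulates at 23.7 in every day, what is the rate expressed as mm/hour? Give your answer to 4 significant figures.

23.7 in/day × 25.4 mm/in × 0.0416667 day/hour = 25.08 mm/hour.

25.08 mm/hour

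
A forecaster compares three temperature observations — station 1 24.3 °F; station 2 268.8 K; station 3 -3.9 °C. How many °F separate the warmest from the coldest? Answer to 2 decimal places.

0.81 °F

station 1: 24.3 °F = -4.278 °C.
station 2: 268.8 K = -4.350 °C.
Spread: (-3.900) − (-4.350) = 0.450 °C = 0.81 °F.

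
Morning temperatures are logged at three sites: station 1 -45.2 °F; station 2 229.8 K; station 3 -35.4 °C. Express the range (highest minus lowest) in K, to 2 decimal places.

7.95 K

station 1: -45.2 °F = -42.889 °C.
station 2: 229.8 K = -43.350 °C.
Spread: (-35.400) − (-43.350) = 7.950 °C.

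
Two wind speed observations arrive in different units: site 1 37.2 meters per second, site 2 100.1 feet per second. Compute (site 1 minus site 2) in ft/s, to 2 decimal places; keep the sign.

site 1: 37.2 m/s = 122.0472 ft/s.
Difference: 122.0472 − 100.1000 = 21.95 ft/s.

21.95 ft/s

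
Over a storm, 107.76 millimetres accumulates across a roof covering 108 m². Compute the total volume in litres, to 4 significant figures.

11640 litres

1 mm over 1 m² is 1 L, so volume = 107.76 × 108 = 11638.08 L ≈ 11640 L.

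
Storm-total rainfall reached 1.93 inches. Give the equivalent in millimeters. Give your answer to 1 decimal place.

49.0 mm

1 in = 25.4 mm, so 1.93 × 25.4 = 49.0 mm.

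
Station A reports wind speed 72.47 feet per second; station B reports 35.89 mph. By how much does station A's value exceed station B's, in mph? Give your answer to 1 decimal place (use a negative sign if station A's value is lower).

station A: 72.47 ft/s = 49.411 mph.
Difference: 49.411 − 35.890 = 13.5 mph.

13.5 mph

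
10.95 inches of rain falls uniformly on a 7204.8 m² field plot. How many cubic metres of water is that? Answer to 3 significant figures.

2000 cubic metres

Depth: 10.95 in × 25.4 = 278.13 mm.
1 mm over 1 m² is 1 L, so volume = 278.13 × 7204.8 = 2003871 L = 2000 m³.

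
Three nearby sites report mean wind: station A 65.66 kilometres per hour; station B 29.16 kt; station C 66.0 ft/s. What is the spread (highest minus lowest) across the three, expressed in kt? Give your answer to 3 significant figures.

9.94 kt

station A: 65.66 km/h = 35.4536 kt.
station C: 66.0 ft/s = 39.1039 kt.
Spread: 39.1039 − 29.1600 = 9.94 kt.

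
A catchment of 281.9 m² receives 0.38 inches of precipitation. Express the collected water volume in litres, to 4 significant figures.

Depth: 0.38 in × 25.4 = 9.652 mm.
1 mm over 1 m² is 1 L, so volume = 9.652 × 281.9 = 2720.8988 L ≈ 2721 L.

2721 litres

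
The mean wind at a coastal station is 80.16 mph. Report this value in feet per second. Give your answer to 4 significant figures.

1 mph = 1.46667 ft/s, so 80.16 × 1.46667 = 117.6 ft/s.

117.6 ft/s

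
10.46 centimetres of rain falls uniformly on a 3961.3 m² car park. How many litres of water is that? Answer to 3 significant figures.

414000 litres

Depth: 10.46 cm × 10 = 104.6 mm.
1 mm over 1 m² is 1 L, so volume = 104.6 × 3961.3 = 414351.98 L ≈ 414000 L.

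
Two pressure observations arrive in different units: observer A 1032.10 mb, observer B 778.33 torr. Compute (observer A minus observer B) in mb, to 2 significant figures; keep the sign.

-5.6 mb

observer B: 778.33 mmHg = 1037.688 mb.
Difference: 1032.100 − 1037.688 = -5.6 mb.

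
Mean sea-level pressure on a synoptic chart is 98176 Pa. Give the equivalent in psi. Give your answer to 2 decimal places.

1 Pa = 0.000145038 psi, so 98176 × 0.000145038 = 14.24 psi.

14.24 psi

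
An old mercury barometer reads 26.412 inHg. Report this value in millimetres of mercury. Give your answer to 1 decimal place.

1 inHg = 25.4 mmHg, so 26.412 × 25.4 = 670.9 mmHg.

670.9 mmHg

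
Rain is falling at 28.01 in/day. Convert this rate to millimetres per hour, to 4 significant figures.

29.64 mm/hour

28.01 in/day × 25.4 mm/in × 0.0416667 day/hour = 29.64 mm/hour.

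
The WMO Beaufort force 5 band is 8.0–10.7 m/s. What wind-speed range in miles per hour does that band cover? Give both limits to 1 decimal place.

8.0–10.7 m/s × 2.237 = 17.9–23.9 mph.

17.9 to 23.9 mph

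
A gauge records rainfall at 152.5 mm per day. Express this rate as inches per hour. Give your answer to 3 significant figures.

152.5 mm/day × 0.0393701 in/mm × 0.0416667 day/hour = 0.250 in/hour.

0.250 in/hour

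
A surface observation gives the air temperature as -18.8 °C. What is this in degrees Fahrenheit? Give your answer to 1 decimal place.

-1.8 °F

°F = °C × 9/5 + 32 = -18.8 × 1.8 + 32 = -1.8 °F.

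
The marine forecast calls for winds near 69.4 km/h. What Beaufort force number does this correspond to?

Beaufort force 8

69.4 km/h = 19.3 m/s, which is Beaufort 8 (gale, 17.2–20.7 m/s).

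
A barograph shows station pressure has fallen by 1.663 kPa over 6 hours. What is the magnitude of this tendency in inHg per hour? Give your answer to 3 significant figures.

0.0818 inHg per hour

1.663 kPa / 6 h × 0.2953 inHg/kPa = 0.0818 inHg/h.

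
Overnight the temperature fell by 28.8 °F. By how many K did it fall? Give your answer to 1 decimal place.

For a temperature change the 32° offset cancels: ΔK = 28.8 × 0.5556 = 16.0 K.

16.0 K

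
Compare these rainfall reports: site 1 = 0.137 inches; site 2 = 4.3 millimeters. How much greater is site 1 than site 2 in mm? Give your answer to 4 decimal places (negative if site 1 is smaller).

-0.8202 mm

site 1: 0.137 in = 3.479800 mm.
Difference: 3.479800 − 4.300000 = -0.8202 mm.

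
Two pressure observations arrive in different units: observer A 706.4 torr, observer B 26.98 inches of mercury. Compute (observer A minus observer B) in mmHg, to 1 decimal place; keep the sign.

observer B: 26.98 inHg = 685.292 mmHg.
Difference: 706.400 − 685.292 = 21.1 mmHg.

21.1 mmHg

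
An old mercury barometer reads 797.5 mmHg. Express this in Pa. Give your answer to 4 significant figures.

106300 Pa

1 mmHg = 133.322 Pa, so 797.5 × 133.322 = 106300 Pa.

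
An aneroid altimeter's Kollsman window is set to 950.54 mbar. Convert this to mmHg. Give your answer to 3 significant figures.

1 mb = 0.750062 mmHg, so 950.54 × 0.750062 = 713 mmHg.

713 mmHg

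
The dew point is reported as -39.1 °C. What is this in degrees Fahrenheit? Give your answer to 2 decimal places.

-38.38 °F

°F = °C × 9/5 + 32 = -39.1 × 1.8 + 32 = -38.38 °F.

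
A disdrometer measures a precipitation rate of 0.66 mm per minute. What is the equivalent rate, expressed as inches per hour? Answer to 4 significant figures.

0.66 mm/minute × 0.0393701 in/mm × 60 minute/hour = 1.559 in/hour.

1.559 in/hour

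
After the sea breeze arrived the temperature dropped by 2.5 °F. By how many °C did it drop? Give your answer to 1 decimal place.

A change of 1 °C equals a change of 1.8 °F: Δ°C = 2.5 × 0.5556 = 1.4 °C.

1.4 °C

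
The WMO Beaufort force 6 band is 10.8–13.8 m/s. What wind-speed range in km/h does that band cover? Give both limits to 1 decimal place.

10.8–13.8 m/s × 3.6 = 38.9–49.7 km/h.

38.9 to 49.7 km/h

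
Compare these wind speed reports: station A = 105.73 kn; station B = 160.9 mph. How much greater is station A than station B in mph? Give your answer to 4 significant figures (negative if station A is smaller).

station A: 105.73 kt = 121.6719 mph.
Difference: 121.6719 − 160.9000 = -39.23 mph.

-39.23 mph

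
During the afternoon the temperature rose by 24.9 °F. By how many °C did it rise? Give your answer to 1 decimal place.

13.8 °C

A change of 1 °C equals a change of 1.8 °F: Δ°C = 24.9 × 0.5556 = 13.8 °C.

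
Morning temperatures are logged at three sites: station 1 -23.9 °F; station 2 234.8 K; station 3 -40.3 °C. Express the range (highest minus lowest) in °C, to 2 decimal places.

9.24 °C

station 1: -23.9 °F = -31.056 °C.
station 2: 234.8 K = -38.350 °C.
Spread: (-31.056) − (-40.300) = 9.244 °C.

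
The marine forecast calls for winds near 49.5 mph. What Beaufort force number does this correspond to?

Beaufort force 9

49.5 mph = 22.1 m/s, which is Beaufort 9 (strong gale, 20.8–24.4 m/s).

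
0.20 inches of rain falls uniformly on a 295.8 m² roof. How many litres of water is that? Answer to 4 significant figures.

1503 litres

Depth: 0.20 in × 25.4 = 5.08 mm.
1 mm over 1 m² is 1 L, so volume = 5.08 × 295.8 = 1502.664 L ≈ 1503 L.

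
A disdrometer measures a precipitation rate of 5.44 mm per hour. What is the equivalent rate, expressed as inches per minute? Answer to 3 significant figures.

5.44 mm/hour × 0.0393701 in/mm × 0.0166667 hour/minute = 0.00357 in/minute.

0.00357 in/minute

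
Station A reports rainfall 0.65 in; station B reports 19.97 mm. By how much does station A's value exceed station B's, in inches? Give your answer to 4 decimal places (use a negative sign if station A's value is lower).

-0.1362 in

station B: 19.97 mm = 0.786220 in.
Difference: 0.650000 − 0.786220 = -0.1362 in.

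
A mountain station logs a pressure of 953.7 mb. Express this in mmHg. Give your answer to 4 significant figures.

1 mb = 0.750062 mmHg, so 953.7 × 0.750062 = 715.3 mmHg.

715.3 mmHg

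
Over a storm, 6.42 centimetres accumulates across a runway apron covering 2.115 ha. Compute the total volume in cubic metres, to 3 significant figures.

1360 cubic metres

Depth: 6.42 cm × 10 = 64.2 mm.
Area: 2.115 ha = 21150 m².
1 mm over 1 m² is 1 L, so volume = 64.2 × 21150 = 1357830 L = 1360 m³.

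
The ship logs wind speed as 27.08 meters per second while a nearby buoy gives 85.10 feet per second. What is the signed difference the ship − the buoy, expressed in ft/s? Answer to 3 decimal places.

the ship: 27.08 m/s = 88.84514 ft/s.
Difference: 88.84514 − 85.10000 = 3.745 ft/s.

3.745 ft/s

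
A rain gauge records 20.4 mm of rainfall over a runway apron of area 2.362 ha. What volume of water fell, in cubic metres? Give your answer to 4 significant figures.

Area: 2.362 ha = 23620 m².
1 mm over 1 m² is 1 L, so volume = 20.4 × 23620 = 481848 L = 481.8 m³.

481.8 cubic metres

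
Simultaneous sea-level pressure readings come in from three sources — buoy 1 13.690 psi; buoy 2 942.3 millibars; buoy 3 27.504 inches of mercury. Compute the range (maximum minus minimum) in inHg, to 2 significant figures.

0.37 inHg

buoy 1: 13.690 psi = 27.8731 inHg.
buoy 2: 942.3 mb = 27.8261 inHg.
Spread: 27.8731 − 27.5040 = 0.37 inHg.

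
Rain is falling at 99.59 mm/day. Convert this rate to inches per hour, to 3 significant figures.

0.163 in/hour

99.59 mm/day × 0.0393701 in/mm × 0.0416667 day/hour = 0.163 in/hour.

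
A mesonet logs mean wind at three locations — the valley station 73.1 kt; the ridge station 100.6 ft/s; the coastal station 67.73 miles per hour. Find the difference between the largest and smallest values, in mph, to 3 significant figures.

the valley station: 73.1 kt = 84.122 mph.
the ridge station: 100.6 ft/s = 68.591 mph.
Spread: 84.122 − 67.730 = 16.4 mph.

16.4 mph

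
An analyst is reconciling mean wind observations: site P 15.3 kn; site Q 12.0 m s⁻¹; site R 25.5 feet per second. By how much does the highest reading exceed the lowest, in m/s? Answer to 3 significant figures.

4.23 m/s

site P: 15.3 kt = 7.8710 m/s.
site R: 25.5 ft/s = 7.7724 m/s.
Spread: 12.0000 − 7.7724 = 4.23 m/s.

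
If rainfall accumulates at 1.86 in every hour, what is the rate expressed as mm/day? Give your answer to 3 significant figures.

1130 mm/day

1.86 in/hour × 25.4 mm/in × 24 hour/day = 1130 mm/day.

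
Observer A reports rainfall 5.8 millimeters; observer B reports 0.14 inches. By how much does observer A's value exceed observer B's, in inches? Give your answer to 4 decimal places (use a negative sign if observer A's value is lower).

0.0883 in

observer A: 5.8 mm = 0.228346 in.
Difference: 0.228346 − 0.140000 = 0.0883 in.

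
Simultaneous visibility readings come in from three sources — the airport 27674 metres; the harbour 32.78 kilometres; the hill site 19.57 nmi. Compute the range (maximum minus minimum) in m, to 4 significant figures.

the harbour: 32.78 km = 32780.00 m.
the hill site: 19.57 nmi = 36243.64 m.
Spread: 36243.64 − 27674.00 = 8570 m.

8570 m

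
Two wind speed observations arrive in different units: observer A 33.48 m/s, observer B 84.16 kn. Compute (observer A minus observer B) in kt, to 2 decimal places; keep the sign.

observer A: 33.48 m/s = 65.0799 kt.
Difference: 65.0799 − 84.1600 = -19.08 kt.

-19.08 kt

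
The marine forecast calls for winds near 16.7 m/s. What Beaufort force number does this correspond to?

Beaufort force 7

16.7 m/s lies in the Beaufort 7 band (near gale, 13.9–17.1 m/s).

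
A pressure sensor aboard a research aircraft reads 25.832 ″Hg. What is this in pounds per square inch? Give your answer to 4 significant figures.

12.69 psi

1 inHg = 0.491154 psi, so 25.832 × 0.491154 = 12.69 psi.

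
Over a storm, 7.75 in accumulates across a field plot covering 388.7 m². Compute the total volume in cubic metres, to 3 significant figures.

76.5 cubic metres

Depth: 7.75 in × 25.4 = 196.85 mm.
1 mm over 1 m² is 1 L, so volume = 196.85 × 388.7 = 76515.595 L = 76.5 m³.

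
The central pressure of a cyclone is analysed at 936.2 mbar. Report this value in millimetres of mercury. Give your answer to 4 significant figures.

1 mb = 0.750062 mmHg, so 936.2 × 0.750062 = 702.2 mmHg.

702.2 mmHg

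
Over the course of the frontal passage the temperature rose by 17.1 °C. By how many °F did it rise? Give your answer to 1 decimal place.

Converting a difference, only the 9/5 scale factor applies: Δ°F = 17.1 × 1.8 = 30.8 °F.

30.8 °F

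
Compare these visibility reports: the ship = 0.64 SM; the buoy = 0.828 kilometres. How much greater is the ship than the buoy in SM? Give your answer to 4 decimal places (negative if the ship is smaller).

the buoy: 0.828 km = 0.514495 SM.
Difference: 0.640000 − 0.514495 = 0.1255 SM.

0.1255 SM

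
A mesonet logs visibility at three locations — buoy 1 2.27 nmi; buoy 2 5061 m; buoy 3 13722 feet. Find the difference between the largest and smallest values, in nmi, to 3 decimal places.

buoy 2: 5061 m = 2.73272 nmi.
buoy 3: 13722 ft = 2.25835 nmi.
Spread: 2.73272 − 2.25835 = 0.474 nmi.

0.474 nmi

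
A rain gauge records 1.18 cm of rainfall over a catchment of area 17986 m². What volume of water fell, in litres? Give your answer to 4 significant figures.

Depth: 1.18 cm × 10 = 11.8 mm.
1 mm over 1 m² is 1 L, so volume = 11.8 × 17986 = 212234.8 L ≈ 212200 L.

212200 litres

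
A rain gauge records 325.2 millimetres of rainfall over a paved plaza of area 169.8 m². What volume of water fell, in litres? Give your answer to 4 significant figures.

55220 litres

1 mm over 1 m² is 1 L, so volume = 325.2 × 169.8 = 55218.96 L ≈ 55220 L.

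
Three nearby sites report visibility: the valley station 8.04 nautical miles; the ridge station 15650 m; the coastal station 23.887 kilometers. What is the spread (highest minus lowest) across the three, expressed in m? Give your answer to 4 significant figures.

8997 m

the valley station: 8.04 nmi = 14890.08 m.
the coastal station: 23.887 km = 23887.00 m.
Spread: 23887.00 − 14890.08 = 8997 m.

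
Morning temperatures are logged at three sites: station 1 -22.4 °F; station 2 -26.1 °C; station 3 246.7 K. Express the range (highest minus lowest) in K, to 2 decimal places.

4.12 K

station 1: -22.4 °F = -30.222 °C.
station 3: 246.7 K = -26.450 °C.
Spread: (-26.100) − (-30.222) = 4.122 °C.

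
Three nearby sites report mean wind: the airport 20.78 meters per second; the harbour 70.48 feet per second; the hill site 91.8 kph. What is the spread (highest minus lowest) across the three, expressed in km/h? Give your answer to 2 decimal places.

the airport: 20.78 m/s = 74.8080 km/h.
the harbour: 70.48 ft/s = 77.3363 km/h.
Spread: 91.8000 − 74.8080 = 16.99 km/h.

16.99 km/h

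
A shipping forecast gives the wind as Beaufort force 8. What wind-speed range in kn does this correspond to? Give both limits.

34 to 40 kt

Beaufort 8 (gale) spans 34–40 knots.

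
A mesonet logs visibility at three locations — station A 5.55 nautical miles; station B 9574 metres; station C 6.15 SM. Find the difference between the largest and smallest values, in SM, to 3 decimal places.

station A: 5.55 nmi = 6.38683 SM.
station B: 9574 m = 5.94901 SM.
Spread: 6.38683 − 5.94901 = 0.438 SM.

0.438 SM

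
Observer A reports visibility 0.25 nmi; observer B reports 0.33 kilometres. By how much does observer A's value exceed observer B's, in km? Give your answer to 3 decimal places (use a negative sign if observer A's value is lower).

0.133 km

observer A: 0.25 nmi = 0.46300 km.
Difference: 0.46300 − 0.33000 = 0.133 km.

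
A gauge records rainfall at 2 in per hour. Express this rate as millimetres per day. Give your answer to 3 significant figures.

1220 mm/day

2 in/hour × 25.4 mm/in × 24 hour/day = 1220 mm/day.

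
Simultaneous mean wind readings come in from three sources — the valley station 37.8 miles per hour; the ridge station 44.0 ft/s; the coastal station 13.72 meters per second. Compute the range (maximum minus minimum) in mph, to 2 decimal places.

7.80 mph

the ridge station: 44.0 ft/s = 30.0000 mph.
the coastal station: 13.72 m/s = 30.6908 mph.
Spread: 37.8000 − 30.0000 = 7.80 mph.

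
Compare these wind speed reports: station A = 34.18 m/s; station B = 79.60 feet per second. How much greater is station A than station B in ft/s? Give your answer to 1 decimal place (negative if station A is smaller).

32.5 ft/s

station A: 34.18 m/s = 112.139 ft/s.
Difference: 112.139 − 79.600 = 32.5 ft/s.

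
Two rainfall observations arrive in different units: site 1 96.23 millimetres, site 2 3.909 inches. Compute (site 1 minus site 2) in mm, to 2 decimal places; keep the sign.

site 2: 3.909 in = 99.2886 mm.
Difference: 96.2300 − 99.2886 = -3.06 mm.

-3.06 mm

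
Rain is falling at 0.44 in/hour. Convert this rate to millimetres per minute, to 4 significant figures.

0.1863 mm/minute

0.44 in/hour × 25.4 mm/in × 0.0166667 hour/minute = 0.1863 mm/minute.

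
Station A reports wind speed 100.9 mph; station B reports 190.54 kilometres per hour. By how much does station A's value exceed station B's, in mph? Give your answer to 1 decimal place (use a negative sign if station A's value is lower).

station B: 190.54 km/h = 118.396 mph.
Difference: 100.900 − 118.396 = -17.5 mph.

-17.5 mph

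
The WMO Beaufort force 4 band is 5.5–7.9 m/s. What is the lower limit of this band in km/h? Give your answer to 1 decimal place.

19.8 km/h

5.5–7.9 m/s × 3.6 = 19.8–28.4 km/h.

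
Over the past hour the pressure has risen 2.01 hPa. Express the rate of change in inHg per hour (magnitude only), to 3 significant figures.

0.0594 inHg per hour

2.01 hPa / 1 h × 0.02953 inHg/hPa = 0.0594 inHg/h.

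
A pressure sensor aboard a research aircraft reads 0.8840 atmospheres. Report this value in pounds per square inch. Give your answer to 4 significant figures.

1 atm = 14.6959 psi, so 0.8840 × 14.6959 = 12.99 psi.

12.99 psi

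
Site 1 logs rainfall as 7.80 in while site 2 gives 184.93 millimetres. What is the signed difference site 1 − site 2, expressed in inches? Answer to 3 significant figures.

0.519 in

site 2: 184.93 mm = 7.28071 in.
Difference: 7.80000 − 7.28071 = 0.519 in.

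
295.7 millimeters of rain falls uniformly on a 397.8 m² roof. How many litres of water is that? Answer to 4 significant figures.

1 mm over 1 m² is 1 L, so volume = 295.7 × 397.8 = 117629.46 L ≈ 117600 L.

117600 litres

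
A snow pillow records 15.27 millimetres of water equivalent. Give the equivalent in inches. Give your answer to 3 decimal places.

1 mm = 0.0393701 in, so 15.27 × 0.0393701 = 0.601 in.

0.601 in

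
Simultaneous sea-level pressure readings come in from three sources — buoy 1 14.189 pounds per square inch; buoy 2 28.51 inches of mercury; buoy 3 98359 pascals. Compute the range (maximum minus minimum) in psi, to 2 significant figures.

0.26 psi

buoy 2: 28.51 inHg = 14.0028 psi.
buoy 3: 98359 Pa = 14.2658 psi.
Spread: 14.2658 − 14.0028 = 0.26 psi.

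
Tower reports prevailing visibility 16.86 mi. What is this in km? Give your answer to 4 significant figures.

27.13 km

1 SM = 1.60934 km, so 16.86 × 1.60934 = 27.13 km.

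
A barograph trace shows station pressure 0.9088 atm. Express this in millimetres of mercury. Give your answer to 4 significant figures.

690.7 mmHg

1 atm = 760 mmHg, so 0.9088 × 760 = 690.7 mmHg.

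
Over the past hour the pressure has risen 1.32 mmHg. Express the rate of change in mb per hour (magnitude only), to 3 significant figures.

1.32 mmHg / 1 h × 1.33322 mb/mmHg = 1.76 mb/h.

1.76 mb per hour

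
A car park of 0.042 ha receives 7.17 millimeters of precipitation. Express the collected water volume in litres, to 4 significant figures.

Area: 0.042 ha = 420 m².
1 mm over 1 m² is 1 L, so volume = 7.17 × 420 = 3011.4 L ≈ 3011 L.

3011 litres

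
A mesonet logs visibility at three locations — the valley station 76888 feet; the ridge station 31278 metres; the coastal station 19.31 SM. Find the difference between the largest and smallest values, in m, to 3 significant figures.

the valley station: 76888 ft = 23435.46 m.
the coastal station: 19.31 SM = 31076.43 m.
Spread: 31278.00 − 23435.46 = 7840 m.

7840 m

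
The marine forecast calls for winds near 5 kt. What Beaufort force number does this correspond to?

5 kt lies in the Beaufort 2 band (light breeze, 4–6 kt).

Beaufort force 2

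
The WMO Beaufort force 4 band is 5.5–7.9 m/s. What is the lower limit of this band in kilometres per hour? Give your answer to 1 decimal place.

5.5–7.9 m/s × 3.6 = 19.8–28.4 km/h.

19.8 km/h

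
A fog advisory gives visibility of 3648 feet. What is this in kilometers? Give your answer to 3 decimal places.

1.112 km

1 ft = 0.0003048 km, so 3648 × 0.0003048 = 1.112 km.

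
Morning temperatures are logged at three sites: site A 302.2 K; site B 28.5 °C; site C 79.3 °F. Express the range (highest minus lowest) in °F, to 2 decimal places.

4.99 °F

site A: 302.2 K = 29.050 °C.
site C: 79.3 °F = 26.278 °C.
Spread: 29.050 − 26.278 = 2.772 °C = 4.99 °F.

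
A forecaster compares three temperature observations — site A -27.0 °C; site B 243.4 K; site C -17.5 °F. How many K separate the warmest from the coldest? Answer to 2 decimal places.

site B: 243.4 K = -29.750 °C.
site C: -17.5 °F = -27.500 °C.
Spread: (-27.000) − (-29.750) = 2.750 °C.

2.75 K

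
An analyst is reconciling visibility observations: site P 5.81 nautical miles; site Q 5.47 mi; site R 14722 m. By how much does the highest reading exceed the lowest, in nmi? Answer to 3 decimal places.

site Q: 5.47 SM = 4.75330 nmi.
site R: 14722 m = 7.94924 nmi.
Spread: 7.94924 − 4.75330 = 3.196 nmi.

3.196 nmi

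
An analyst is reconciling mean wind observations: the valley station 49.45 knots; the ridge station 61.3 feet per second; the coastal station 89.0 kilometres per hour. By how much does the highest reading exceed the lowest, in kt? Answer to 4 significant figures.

13.13 kt

the ridge station: 61.3 ft/s = 36.3193 kt.
the coastal station: 89.0 km/h = 48.0562 kt.
Spread: 49.4500 − 36.3193 = 13.13 kt.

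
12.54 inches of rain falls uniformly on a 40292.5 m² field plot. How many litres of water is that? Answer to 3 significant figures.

12800000 litres

Depth: 12.54 in × 25.4 = 318.516 mm.
1 mm over 1 m² is 1 L, so volume = 318.516 × 40292.5 = 12833806 L ≈ 12800000 L.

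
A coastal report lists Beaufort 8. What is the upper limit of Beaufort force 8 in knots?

Beaufort 8 (gale) spans 34–40 knots.

40 kt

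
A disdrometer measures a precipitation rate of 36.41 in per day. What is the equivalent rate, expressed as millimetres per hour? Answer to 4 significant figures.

38.53 mm/hour

36.41 in/day × 25.4 mm/in × 0.0416667 day/hour = 38.53 mm/hour.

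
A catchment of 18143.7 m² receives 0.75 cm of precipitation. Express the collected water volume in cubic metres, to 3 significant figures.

136 cubic metres

Depth: 0.75 cm × 10 = 7.5 mm.
1 mm over 1 m² is 1 L, so volume = 7.5 × 18143.7 = 136077.75 L = 136 m³.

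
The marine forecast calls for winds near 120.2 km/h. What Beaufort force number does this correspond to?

120.2 km/h = 33.4 m/s, which is Beaufort 12 (hurricane force, ≥32.7 m/s).

Beaufort force 12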